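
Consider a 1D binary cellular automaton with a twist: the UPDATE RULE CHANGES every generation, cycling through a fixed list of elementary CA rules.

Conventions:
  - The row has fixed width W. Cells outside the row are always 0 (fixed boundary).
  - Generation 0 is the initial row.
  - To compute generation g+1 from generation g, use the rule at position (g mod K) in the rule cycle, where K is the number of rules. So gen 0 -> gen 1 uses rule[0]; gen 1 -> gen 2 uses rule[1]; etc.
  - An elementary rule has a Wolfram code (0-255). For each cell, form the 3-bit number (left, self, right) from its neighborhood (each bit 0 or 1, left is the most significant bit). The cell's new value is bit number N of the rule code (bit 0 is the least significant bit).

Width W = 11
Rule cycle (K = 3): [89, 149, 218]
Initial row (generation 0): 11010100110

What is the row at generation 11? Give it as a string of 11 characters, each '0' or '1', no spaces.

Answer: 11111100110

Derivation:
Gen 0: 11010100110
Gen 1 (rule 89): 11000010111
Gen 2 (rule 149): 00111010010
Gen 3 (rule 218): 01111001101
Gen 4 (rule 89): 01001101100
Gen 5 (rule 149): 01100000011
Gen 6 (rule 218): 11110000111
Gen 7 (rule 89): 10011110101
Gen 8 (rule 149): 11001100101
Gen 9 (rule 218): 11111111000
Gen 10 (rule 89): 10000001111
Gen 11 (rule 149): 11111100110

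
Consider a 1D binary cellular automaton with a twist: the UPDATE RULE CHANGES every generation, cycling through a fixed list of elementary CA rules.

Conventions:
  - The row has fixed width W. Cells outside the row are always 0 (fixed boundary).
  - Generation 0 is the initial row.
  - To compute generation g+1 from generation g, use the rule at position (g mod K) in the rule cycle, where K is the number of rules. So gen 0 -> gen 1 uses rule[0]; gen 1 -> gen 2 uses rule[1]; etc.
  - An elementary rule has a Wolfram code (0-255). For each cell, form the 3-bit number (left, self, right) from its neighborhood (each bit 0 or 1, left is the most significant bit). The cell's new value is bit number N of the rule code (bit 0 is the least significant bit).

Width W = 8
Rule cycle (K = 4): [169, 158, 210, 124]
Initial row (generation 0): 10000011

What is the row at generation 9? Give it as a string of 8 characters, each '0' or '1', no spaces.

Answer: 11110100

Derivation:
Gen 0: 10000011
Gen 1 (rule 169): 00111010
Gen 2 (rule 158): 01110011
Gen 3 (rule 210): 10111101
Gen 4 (rule 124): 11100111
Gen 5 (rule 169): 11000110
Gen 6 (rule 158): 10101101
Gen 7 (rule 210): 00000100
Gen 8 (rule 124): 00000110
Gen 9 (rule 169): 11110100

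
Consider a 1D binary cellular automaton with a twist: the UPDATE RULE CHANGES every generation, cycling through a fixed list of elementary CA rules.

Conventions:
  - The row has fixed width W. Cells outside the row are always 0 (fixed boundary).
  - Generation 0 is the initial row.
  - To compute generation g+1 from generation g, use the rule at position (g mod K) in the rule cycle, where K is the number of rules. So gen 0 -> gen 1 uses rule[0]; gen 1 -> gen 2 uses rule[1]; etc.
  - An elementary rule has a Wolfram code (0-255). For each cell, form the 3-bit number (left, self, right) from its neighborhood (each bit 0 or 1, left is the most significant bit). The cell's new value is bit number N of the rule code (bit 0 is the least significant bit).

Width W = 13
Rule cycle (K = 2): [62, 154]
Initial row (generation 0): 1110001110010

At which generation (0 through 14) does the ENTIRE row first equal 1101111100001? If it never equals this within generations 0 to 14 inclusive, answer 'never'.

Gen 0: 1110001110010
Gen 1 (rule 62): 1001011001111
Gen 2 (rule 154): 0110010111110
Gen 3 (rule 62): 1101111100001
Gen 4 (rule 154): 1001111010010
Gen 5 (rule 62): 1111000111111
Gen 6 (rule 154): 1110101111110
Gen 7 (rule 62): 1001111000001
Gen 8 (rule 154): 0111110100010
Gen 9 (rule 62): 1100001110111
Gen 10 (rule 154): 1010011100110
Gen 11 (rule 62): 1111110011101
Gen 12 (rule 154): 1111101111000
Gen 13 (rule 62): 1000011000100
Gen 14 (rule 154): 0100110101010

Answer: 3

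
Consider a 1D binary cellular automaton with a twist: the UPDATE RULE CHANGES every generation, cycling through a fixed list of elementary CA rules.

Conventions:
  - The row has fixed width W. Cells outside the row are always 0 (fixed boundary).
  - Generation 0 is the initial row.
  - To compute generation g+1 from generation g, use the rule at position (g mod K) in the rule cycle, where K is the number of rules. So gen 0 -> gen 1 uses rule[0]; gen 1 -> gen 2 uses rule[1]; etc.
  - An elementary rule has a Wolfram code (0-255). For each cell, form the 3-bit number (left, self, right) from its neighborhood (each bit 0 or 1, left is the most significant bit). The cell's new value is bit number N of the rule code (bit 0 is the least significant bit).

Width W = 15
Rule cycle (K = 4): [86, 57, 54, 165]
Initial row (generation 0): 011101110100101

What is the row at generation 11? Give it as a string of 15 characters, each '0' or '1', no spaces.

Gen 0: 011101110100101
Gen 1 (rule 86): 100100010111101
Gen 2 (rule 57): 010011001100010
Gen 3 (rule 54): 111100110010111
Gen 4 (rule 165): 011000000011010
Gen 5 (rule 86): 101100000101011
Gen 6 (rule 57): 011011110010110
Gen 7 (rule 54): 100100001111001
Gen 8 (rule 165): 100101100110001
Gen 9 (rule 86): 111100111011011
Gen 10 (rule 57): 100010100110110
Gen 11 (rule 54): 110111111001001

Answer: 110111111001001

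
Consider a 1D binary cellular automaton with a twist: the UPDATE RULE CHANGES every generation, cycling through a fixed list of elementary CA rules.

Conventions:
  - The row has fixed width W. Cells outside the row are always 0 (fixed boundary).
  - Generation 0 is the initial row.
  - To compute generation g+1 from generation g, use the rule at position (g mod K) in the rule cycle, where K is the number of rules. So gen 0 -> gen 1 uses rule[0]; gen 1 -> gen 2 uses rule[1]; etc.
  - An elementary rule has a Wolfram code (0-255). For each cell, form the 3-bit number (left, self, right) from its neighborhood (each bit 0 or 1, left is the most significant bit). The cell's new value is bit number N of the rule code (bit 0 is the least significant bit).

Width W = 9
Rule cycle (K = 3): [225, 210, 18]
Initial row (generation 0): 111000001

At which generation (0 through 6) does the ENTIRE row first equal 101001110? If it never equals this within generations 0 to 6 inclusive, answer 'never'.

Gen 0: 111000001
Gen 1 (rule 225): 011011100
Gen 2 (rule 210): 101001110
Gen 3 (rule 18): 000110001
Gen 4 (rule 225): 110010100
Gen 5 (rule 210): 011100010
Gen 6 (rule 18): 100010101

Answer: 2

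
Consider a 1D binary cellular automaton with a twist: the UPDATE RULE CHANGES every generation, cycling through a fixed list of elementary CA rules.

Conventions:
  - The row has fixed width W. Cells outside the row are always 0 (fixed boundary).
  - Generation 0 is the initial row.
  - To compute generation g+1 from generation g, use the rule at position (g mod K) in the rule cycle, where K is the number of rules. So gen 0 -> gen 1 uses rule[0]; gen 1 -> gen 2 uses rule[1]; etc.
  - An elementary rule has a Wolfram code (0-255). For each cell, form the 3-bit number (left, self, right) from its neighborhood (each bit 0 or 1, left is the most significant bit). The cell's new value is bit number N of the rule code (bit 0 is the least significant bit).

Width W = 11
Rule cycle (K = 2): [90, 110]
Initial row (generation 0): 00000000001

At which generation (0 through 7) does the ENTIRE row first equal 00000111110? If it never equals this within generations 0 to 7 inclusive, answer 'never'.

Answer: 5

Derivation:
Gen 0: 00000000001
Gen 1 (rule 90): 00000000010
Gen 2 (rule 110): 00000000110
Gen 3 (rule 90): 00000001111
Gen 4 (rule 110): 00000011001
Gen 5 (rule 90): 00000111110
Gen 6 (rule 110): 00001100010
Gen 7 (rule 90): 00011110101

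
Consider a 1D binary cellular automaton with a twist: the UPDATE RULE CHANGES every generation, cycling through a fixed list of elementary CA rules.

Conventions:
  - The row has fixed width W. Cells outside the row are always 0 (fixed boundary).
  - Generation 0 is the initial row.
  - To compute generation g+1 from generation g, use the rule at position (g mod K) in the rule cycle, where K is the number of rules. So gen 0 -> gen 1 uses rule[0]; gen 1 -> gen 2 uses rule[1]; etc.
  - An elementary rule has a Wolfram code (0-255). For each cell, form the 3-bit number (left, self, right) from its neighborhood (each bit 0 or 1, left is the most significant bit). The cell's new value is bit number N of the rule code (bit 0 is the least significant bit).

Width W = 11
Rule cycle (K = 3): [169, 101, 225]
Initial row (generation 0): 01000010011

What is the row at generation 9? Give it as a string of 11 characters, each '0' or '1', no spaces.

Answer: 00101101100

Derivation:
Gen 0: 01000010011
Gen 1 (rule 169): 00011000010
Gen 2 (rule 101): 11001011010
Gen 3 (rule 225): 01000101100
Gen 4 (rule 169): 00010011001
Gen 5 (rule 101): 11010001001
Gen 6 (rule 225): 01100100000
Gen 7 (rule 169): 01000001111
Gen 8 (rule 101): 01011100001
Gen 9 (rule 225): 00101101100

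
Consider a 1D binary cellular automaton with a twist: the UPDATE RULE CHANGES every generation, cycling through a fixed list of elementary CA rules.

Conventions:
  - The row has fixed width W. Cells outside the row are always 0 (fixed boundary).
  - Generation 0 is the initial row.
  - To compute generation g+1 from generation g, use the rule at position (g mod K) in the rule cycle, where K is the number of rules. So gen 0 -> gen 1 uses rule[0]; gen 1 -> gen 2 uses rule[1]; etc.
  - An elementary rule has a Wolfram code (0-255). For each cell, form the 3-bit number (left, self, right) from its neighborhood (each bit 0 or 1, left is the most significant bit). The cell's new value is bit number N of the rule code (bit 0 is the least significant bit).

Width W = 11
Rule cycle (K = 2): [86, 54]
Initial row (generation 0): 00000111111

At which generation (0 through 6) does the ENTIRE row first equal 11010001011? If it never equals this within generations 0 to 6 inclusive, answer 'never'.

Gen 0: 00000111111
Gen 1 (rule 86): 00001000001
Gen 2 (rule 54): 00011100011
Gen 3 (rule 86): 00100110101
Gen 4 (rule 54): 01111001111
Gen 5 (rule 86): 10001110001
Gen 6 (rule 54): 11010001011

Answer: 6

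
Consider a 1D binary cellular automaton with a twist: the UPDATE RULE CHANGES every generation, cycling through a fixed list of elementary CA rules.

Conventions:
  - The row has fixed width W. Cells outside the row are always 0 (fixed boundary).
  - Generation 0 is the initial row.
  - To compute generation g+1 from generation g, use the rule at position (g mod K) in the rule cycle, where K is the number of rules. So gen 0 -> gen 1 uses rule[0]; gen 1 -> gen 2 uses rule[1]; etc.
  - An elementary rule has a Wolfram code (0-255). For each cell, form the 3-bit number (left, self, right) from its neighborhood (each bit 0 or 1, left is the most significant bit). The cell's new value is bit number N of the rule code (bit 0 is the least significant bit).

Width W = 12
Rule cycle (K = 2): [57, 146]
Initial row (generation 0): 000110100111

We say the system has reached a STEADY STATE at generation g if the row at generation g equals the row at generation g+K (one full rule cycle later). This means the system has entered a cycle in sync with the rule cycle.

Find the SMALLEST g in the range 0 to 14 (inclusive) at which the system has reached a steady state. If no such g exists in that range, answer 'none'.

Answer: none

Derivation:
Gen 0: 000110100111
Gen 1 (rule 57): 110101010100
Gen 2 (rule 146): 000000000010
Gen 3 (rule 57): 111111111001
Gen 4 (rule 146): 011111110110
Gen 5 (rule 57): 010000001101
Gen 6 (rule 146): 101000010000
Gen 7 (rule 57): 010111001111
Gen 8 (rule 146): 100010110110
Gen 9 (rule 57): 011001101101
Gen 10 (rule 146): 100110000000
Gen 11 (rule 57): 010101111111
Gen 12 (rule 146): 100000111110
Gen 13 (rule 57): 011110100001
Gen 14 (rule 146): 101100010010
Gen 15 (rule 57): 011011001001
Gen 16 (rule 146): 100000110110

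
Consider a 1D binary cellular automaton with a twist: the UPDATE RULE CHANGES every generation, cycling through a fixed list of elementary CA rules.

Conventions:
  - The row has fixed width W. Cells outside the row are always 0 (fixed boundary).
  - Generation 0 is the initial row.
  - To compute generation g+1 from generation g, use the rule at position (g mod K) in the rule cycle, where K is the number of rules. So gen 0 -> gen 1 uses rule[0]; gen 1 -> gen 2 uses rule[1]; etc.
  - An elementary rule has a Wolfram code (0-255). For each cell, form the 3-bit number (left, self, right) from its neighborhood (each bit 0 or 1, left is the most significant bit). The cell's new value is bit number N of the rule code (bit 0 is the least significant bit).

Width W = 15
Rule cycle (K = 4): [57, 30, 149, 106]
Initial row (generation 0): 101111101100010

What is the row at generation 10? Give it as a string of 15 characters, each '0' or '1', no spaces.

Gen 0: 101111101100010
Gen 1 (rule 57): 011000011011001
Gen 2 (rule 30): 110100110010111
Gen 3 (rule 149): 000110001010010
Gen 4 (rule 106): 001110010100100
Gen 5 (rule 57): 101001001010011
Gen 6 (rule 30): 101111111011110
Gen 7 (rule 149): 100111110001101
Gen 8 (rule 106): 001100010011110
Gen 9 (rule 57): 101011001010001
Gen 10 (rule 30): 101010111011011

Answer: 101010111011011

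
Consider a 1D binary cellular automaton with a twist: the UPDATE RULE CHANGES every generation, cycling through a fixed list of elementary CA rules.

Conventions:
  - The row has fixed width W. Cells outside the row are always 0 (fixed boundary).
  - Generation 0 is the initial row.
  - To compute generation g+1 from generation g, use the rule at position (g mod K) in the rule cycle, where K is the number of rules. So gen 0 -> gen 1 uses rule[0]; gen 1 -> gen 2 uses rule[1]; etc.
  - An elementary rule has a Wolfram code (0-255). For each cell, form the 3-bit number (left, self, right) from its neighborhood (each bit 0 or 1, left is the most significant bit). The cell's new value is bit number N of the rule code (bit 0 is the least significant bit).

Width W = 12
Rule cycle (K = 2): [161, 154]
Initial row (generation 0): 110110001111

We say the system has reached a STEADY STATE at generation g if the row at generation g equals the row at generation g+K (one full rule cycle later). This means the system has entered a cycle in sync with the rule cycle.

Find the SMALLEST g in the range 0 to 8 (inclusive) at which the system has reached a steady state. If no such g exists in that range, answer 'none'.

Answer: none

Derivation:
Gen 0: 110110001111
Gen 1 (rule 161): 001000100110
Gen 2 (rule 154): 010101011101
Gen 3 (rule 161): 001010101010
Gen 4 (rule 154): 010000000001
Gen 5 (rule 161): 000111111100
Gen 6 (rule 154): 001111111010
Gen 7 (rule 161): 100111110100
Gen 8 (rule 154): 011111100010
Gen 9 (rule 161): 001111001000
Gen 10 (rule 154): 011110110100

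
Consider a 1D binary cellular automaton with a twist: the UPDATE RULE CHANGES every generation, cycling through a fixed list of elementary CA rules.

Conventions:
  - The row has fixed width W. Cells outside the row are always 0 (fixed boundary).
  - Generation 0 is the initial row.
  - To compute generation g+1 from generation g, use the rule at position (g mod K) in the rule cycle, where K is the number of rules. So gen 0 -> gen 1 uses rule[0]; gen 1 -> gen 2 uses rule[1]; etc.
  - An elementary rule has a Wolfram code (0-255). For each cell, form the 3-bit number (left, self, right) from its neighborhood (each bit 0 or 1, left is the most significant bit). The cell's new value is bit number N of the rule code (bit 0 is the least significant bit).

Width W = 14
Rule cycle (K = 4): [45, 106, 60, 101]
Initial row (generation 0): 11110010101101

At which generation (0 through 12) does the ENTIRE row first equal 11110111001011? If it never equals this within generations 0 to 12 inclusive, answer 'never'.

Gen 0: 11110010101101
Gen 1 (rule 45): 10000011111011
Gen 2 (rule 106): 00000110001111
Gen 3 (rule 60): 00000101001000
Gen 4 (rule 101): 11110111001011
Gen 5 (rule 45): 10001100001110
Gen 6 (rule 106): 00011100011010
Gen 7 (rule 60): 00010010010111
Gen 8 (rule 101): 11010010011001
Gen 9 (rule 45): 10110010010001
Gen 10 (rule 106): 01110100100010
Gen 11 (rule 60): 01001110110011
Gen 12 (rule 101): 01000011010001

Answer: 4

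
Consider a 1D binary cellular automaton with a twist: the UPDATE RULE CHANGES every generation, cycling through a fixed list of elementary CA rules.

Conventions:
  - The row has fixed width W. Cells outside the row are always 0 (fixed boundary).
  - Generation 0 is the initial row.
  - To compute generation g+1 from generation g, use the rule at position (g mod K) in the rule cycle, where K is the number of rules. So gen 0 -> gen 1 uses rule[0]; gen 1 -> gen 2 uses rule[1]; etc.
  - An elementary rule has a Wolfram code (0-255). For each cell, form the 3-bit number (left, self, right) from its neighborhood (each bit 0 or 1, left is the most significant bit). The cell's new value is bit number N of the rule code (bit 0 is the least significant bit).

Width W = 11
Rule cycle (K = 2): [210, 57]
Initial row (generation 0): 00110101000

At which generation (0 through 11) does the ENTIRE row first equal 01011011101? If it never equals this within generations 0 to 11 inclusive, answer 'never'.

Gen 0: 00110101000
Gen 1 (rule 210): 01010000100
Gen 2 (rule 57): 00101110011
Gen 3 (rule 210): 01000111101
Gen 4 (rule 57): 00110100010
Gen 5 (rule 210): 01010010101
Gen 6 (rule 57): 00101001010
Gen 7 (rule 210): 01000110001
Gen 8 (rule 57): 00110101100
Gen 9 (rule 210): 01010000110
Gen 10 (rule 57): 00101110101
Gen 11 (rule 210): 01000110000

Answer: never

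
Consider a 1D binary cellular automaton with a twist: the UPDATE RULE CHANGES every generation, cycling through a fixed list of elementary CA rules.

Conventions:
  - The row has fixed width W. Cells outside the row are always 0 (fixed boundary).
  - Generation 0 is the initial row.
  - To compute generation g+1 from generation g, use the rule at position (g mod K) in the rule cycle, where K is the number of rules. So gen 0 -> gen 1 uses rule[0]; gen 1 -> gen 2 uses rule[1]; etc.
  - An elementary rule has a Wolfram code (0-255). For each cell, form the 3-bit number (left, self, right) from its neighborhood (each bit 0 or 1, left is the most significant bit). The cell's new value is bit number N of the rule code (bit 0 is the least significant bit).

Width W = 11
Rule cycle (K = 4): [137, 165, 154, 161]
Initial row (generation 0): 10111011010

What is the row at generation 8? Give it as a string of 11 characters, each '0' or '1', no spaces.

Answer: 10010111010

Derivation:
Gen 0: 10111011010
Gen 1 (rule 137): 00110010000
Gen 2 (rule 165): 10000010111
Gen 3 (rule 154): 01000100110
Gen 4 (rule 161): 00010000000
Gen 5 (rule 137): 11000111111
Gen 6 (rule 165): 00010011110
Gen 7 (rule 154): 00101111101
Gen 8 (rule 161): 10010111010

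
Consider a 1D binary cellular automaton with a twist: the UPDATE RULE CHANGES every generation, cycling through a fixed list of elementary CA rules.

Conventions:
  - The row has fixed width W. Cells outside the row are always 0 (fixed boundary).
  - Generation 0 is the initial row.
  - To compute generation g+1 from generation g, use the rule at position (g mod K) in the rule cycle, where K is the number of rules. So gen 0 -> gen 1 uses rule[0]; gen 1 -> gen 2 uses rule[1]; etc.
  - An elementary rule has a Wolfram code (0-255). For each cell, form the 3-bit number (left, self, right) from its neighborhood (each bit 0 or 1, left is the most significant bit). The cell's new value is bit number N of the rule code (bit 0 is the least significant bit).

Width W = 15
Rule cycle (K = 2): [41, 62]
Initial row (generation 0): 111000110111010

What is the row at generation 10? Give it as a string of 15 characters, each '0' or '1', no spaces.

Answer: 111100000000000

Derivation:
Gen 0: 111000110111010
Gen 1 (rule 41): 100010101100100
Gen 2 (rule 62): 110111111011110
Gen 3 (rule 41): 101100000110000
Gen 4 (rule 62): 111010001101000
Gen 5 (rule 41): 100100101010011
Gen 6 (rule 62): 111111111111110
Gen 7 (rule 41): 100000000000000
Gen 8 (rule 62): 110000000000000
Gen 9 (rule 41): 100111111111111
Gen 10 (rule 62): 111100000000000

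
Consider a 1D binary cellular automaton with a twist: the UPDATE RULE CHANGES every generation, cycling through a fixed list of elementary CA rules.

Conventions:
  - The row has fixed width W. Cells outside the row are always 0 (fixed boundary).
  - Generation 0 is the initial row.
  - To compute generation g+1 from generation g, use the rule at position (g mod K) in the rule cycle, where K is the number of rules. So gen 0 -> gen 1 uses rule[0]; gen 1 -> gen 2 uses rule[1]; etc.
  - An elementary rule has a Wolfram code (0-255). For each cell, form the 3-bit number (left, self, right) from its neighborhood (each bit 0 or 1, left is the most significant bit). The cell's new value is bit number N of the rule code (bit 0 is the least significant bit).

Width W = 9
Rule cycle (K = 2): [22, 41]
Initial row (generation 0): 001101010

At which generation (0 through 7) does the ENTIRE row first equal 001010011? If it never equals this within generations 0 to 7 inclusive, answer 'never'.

Answer: never

Derivation:
Gen 0: 001101010
Gen 1 (rule 22): 010001011
Gen 2 (rule 41): 000100110
Gen 3 (rule 22): 001111001
Gen 4 (rule 41): 101000000
Gen 5 (rule 22): 101100000
Gen 6 (rule 41): 011001111
Gen 7 (rule 22): 100110000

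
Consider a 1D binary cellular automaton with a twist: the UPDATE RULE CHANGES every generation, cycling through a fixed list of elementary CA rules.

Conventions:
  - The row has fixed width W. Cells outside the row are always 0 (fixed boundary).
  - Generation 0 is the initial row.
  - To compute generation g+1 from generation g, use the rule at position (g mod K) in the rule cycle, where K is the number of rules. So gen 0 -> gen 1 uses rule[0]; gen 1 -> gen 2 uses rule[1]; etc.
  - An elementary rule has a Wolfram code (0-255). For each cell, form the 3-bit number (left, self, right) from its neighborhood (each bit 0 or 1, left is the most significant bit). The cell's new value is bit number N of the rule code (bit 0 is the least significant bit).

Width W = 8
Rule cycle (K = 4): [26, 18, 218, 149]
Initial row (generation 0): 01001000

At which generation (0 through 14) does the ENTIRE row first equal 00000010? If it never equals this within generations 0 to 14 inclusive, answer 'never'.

Answer: 2

Derivation:
Gen 0: 01001000
Gen 1 (rule 26): 10110100
Gen 2 (rule 18): 00000010
Gen 3 (rule 218): 00000101
Gen 4 (rule 149): 11110101
Gen 5 (rule 26): 10000000
Gen 6 (rule 18): 01000000
Gen 7 (rule 218): 10100000
Gen 8 (rule 149): 10111111
Gen 9 (rule 26): 00100000
Gen 10 (rule 18): 01010000
Gen 11 (rule 218): 10001000
Gen 12 (rule 149): 11101111
Gen 13 (rule 26): 10001000
Gen 14 (rule 18): 01010100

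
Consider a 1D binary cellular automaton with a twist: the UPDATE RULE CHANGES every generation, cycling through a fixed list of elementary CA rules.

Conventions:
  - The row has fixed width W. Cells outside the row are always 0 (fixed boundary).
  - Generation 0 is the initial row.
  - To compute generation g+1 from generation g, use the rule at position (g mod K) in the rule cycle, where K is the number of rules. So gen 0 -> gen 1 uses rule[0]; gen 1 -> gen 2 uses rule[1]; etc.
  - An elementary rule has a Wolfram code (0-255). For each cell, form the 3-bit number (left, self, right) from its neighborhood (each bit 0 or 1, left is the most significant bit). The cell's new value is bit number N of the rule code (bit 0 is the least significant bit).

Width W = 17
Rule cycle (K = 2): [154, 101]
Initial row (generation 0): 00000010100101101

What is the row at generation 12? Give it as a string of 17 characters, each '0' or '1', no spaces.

Gen 0: 00000010100101101
Gen 1 (rule 154): 00000100011001000
Gen 2 (rule 101): 11110101001001011
Gen 3 (rule 154): 11100000110110010
Gen 4 (rule 101): 00101110011010010
Gen 5 (rule 154): 01001101110001101
Gen 6 (rule 101): 01000110010100111
Gen 7 (rule 154): 10101101100011110
Gen 8 (rule 101): 11110110101000010
Gen 9 (rule 154): 11100100000100101
Gen 10 (rule 101): 00100101110100111
Gen 11 (rule 154): 01011001100011110
Gen 12 (rule 101): 01101000101000010

Answer: 01101000101000010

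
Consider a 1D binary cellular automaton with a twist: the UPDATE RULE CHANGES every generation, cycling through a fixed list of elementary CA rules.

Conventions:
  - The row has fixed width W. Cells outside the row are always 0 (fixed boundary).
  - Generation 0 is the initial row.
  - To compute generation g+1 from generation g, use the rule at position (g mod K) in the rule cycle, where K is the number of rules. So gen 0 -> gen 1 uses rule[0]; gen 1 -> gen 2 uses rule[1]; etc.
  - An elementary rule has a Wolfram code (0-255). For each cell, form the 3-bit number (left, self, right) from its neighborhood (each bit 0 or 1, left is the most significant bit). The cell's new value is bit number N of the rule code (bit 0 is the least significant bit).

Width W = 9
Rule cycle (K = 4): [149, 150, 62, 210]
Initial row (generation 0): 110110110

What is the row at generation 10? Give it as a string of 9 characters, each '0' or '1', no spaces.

Answer: 100101101

Derivation:
Gen 0: 110110110
Gen 1 (rule 149): 000000001
Gen 2 (rule 150): 000000011
Gen 3 (rule 62): 000000110
Gen 4 (rule 210): 000001011
Gen 5 (rule 149): 111101000
Gen 6 (rule 150): 011001100
Gen 7 (rule 62): 110111010
Gen 8 (rule 210): 010011001
Gen 9 (rule 149): 011000101
Gen 10 (rule 150): 100101101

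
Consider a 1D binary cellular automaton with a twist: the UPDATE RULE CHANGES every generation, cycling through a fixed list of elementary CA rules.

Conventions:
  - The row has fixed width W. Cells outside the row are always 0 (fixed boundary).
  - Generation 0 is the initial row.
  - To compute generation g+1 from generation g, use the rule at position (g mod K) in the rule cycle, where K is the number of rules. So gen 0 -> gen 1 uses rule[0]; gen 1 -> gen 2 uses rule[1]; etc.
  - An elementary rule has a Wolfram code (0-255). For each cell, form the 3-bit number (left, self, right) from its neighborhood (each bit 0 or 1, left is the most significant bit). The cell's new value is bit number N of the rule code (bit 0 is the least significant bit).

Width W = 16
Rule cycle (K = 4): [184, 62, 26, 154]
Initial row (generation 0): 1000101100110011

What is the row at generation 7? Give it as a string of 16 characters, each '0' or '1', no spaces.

Gen 0: 1000101100110011
Gen 1 (rule 184): 0100011010101010
Gen 2 (rule 62): 1110110111111111
Gen 3 (rule 26): 1000100100000000
Gen 4 (rule 154): 0101011010000000
Gen 5 (rule 184): 0010110101000000
Gen 6 (rule 62): 0111101111100000
Gen 7 (rule 26): 1100001000010000

Answer: 1100001000010000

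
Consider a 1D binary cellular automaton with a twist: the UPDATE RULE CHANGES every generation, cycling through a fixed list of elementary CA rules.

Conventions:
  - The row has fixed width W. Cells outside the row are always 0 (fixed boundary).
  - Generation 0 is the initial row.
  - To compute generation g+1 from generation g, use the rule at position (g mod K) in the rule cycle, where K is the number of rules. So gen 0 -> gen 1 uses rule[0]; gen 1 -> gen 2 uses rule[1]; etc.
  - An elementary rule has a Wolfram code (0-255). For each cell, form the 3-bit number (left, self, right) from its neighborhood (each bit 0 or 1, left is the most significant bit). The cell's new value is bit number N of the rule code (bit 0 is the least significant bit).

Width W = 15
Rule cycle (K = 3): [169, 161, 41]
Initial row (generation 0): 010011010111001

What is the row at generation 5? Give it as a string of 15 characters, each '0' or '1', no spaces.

Gen 0: 010011010111001
Gen 1 (rule 169): 000010101110000
Gen 2 (rule 161): 111001010100111
Gen 3 (rule 41): 100000101000100
Gen 4 (rule 169): 001110010010001
Gen 5 (rule 161): 100100000000100

Answer: 100100000000100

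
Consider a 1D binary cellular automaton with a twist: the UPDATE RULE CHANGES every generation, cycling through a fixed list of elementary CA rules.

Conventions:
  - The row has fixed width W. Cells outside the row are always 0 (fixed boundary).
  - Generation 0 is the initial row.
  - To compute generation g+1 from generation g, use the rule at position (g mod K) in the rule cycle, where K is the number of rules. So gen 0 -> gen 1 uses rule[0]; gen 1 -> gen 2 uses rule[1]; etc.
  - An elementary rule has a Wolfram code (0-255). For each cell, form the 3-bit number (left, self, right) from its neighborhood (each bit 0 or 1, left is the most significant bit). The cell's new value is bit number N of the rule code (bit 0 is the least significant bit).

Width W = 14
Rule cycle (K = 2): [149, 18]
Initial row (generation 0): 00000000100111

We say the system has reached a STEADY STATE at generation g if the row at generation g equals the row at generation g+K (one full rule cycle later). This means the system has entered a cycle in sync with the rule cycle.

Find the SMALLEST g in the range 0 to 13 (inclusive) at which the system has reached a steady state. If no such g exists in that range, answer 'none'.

Gen 0: 00000000100111
Gen 1 (rule 149): 11111110110010
Gen 2 (rule 18): 00000000001101
Gen 3 (rule 149): 11111111100001
Gen 4 (rule 18): 00000000010010
Gen 5 (rule 149): 11111111011011
Gen 6 (rule 18): 00000000000000
Gen 7 (rule 149): 11111111111111
Gen 8 (rule 18): 00000000000000
Gen 9 (rule 149): 11111111111111
Gen 10 (rule 18): 00000000000000
Gen 11 (rule 149): 11111111111111
Gen 12 (rule 18): 00000000000000
Gen 13 (rule 149): 11111111111111
Gen 14 (rule 18): 00000000000000
Gen 15 (rule 149): 11111111111111

Answer: 6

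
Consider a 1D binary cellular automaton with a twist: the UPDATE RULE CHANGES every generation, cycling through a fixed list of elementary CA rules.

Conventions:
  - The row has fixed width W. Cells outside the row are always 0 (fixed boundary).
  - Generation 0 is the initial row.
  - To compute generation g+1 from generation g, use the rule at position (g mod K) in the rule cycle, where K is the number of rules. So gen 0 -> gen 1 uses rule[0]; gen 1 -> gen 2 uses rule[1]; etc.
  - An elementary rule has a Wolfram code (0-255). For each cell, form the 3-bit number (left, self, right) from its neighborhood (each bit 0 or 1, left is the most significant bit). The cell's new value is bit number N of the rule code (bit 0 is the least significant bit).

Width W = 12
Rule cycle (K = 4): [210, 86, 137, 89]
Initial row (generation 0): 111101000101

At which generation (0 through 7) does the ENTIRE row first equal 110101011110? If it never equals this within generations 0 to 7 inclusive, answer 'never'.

Gen 0: 111101000101
Gen 1 (rule 210): 011100101000
Gen 2 (rule 86): 100111101100
Gen 3 (rule 137): 000111001001
Gen 4 (rule 89): 110101100100
Gen 5 (rule 210): 010000111010
Gen 6 (rule 86): 111001001011
Gen 7 (rule 137): 110000000010

Answer: never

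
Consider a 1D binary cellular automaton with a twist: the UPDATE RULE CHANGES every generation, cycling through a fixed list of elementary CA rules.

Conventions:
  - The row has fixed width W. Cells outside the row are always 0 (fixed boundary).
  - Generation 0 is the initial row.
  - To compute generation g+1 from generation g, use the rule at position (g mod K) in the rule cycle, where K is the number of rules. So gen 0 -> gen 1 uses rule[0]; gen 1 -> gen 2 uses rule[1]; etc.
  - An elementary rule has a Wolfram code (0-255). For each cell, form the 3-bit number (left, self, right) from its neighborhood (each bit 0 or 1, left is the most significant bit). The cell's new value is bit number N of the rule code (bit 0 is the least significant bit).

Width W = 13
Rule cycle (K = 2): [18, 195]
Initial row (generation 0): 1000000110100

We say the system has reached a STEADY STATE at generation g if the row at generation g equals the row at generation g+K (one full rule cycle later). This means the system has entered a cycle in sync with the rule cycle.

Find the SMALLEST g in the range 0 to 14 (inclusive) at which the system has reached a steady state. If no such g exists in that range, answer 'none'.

Gen 0: 1000000110100
Gen 1 (rule 18): 0100001000010
Gen 2 (rule 195): 1001110011100
Gen 3 (rule 18): 0110001100010
Gen 4 (rule 195): 1010110101100
Gen 5 (rule 18): 0000000000010
Gen 6 (rule 195): 1111111111100
Gen 7 (rule 18): 0000000000010
Gen 8 (rule 195): 1111111111100
Gen 9 (rule 18): 0000000000010
Gen 10 (rule 195): 1111111111100
Gen 11 (rule 18): 0000000000010
Gen 12 (rule 195): 1111111111100
Gen 13 (rule 18): 0000000000010
Gen 14 (rule 195): 1111111111100
Gen 15 (rule 18): 0000000000010
Gen 16 (rule 195): 1111111111100

Answer: 5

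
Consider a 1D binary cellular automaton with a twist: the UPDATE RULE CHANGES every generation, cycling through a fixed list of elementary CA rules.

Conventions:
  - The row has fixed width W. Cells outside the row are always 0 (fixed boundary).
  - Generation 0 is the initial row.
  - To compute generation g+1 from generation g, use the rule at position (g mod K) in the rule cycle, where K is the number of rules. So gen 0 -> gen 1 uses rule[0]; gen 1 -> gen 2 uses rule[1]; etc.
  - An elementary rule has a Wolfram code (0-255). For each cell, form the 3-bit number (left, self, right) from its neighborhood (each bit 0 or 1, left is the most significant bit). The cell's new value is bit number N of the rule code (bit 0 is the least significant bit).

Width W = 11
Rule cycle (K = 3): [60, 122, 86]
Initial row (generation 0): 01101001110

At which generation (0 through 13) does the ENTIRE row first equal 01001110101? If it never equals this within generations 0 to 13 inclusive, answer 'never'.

Gen 0: 01101001110
Gen 1 (rule 60): 01011101001
Gen 2 (rule 122): 10110110110
Gen 3 (rule 86): 10010010011
Gen 4 (rule 60): 11011011010
Gen 5 (rule 122): 11111111101
Gen 6 (rule 86): 00000000101
Gen 7 (rule 60): 00000000111
Gen 8 (rule 122): 00000001101
Gen 9 (rule 86): 00000010101
Gen 10 (rule 60): 00000011111
Gen 11 (rule 122): 00000110001
Gen 12 (rule 86): 00001011011
Gen 13 (rule 60): 00001110110

Answer: never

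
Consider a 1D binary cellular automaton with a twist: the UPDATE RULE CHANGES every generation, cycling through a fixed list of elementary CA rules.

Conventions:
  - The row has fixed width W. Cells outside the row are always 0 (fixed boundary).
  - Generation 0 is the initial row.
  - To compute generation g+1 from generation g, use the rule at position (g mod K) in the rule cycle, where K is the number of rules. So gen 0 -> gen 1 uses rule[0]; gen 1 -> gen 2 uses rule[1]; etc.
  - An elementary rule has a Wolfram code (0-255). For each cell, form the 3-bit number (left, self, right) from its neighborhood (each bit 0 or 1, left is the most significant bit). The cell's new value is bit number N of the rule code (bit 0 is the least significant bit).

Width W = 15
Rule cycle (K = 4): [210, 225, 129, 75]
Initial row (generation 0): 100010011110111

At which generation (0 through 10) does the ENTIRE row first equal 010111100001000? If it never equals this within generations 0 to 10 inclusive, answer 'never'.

Answer: 9

Derivation:
Gen 0: 100010011110111
Gen 1 (rule 210): 010101101110011
Gen 2 (rule 225): 001010110110001
Gen 3 (rule 129): 100000000000100
Gen 4 (rule 75): 001111111111001
Gen 5 (rule 210): 010111111111110
Gen 6 (rule 225): 001011111111110
Gen 7 (rule 129): 100001111111100
Gen 8 (rule 75): 001111000000101
Gen 9 (rule 210): 010111100001000
Gen 10 (rule 225): 001011101100011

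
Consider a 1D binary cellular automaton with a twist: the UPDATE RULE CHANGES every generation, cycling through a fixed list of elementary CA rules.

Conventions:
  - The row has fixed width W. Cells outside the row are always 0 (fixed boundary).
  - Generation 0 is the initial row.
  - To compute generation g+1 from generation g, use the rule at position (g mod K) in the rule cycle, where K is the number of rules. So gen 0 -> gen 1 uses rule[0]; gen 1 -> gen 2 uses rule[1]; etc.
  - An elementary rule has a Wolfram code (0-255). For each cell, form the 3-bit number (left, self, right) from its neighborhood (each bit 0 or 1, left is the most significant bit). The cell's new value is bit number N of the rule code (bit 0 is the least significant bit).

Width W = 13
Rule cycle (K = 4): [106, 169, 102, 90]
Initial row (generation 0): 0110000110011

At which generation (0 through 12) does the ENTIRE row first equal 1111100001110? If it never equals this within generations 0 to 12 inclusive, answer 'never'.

Answer: never

Derivation:
Gen 0: 0110000110011
Gen 1 (rule 106): 1110001110111
Gen 2 (rule 169): 1100101101110
Gen 3 (rule 102): 0101110110010
Gen 4 (rule 90): 1001010111101
Gen 5 (rule 106): 0010101100110
Gen 6 (rule 169): 1001011000100
Gen 7 (rule 102): 1011101001100
Gen 8 (rule 90): 0010100111110
Gen 9 (rule 106): 0101001100010
Gen 10 (rule 169): 0010001001000
Gen 11 (rule 102): 0110011011000
Gen 12 (rule 90): 1111111011100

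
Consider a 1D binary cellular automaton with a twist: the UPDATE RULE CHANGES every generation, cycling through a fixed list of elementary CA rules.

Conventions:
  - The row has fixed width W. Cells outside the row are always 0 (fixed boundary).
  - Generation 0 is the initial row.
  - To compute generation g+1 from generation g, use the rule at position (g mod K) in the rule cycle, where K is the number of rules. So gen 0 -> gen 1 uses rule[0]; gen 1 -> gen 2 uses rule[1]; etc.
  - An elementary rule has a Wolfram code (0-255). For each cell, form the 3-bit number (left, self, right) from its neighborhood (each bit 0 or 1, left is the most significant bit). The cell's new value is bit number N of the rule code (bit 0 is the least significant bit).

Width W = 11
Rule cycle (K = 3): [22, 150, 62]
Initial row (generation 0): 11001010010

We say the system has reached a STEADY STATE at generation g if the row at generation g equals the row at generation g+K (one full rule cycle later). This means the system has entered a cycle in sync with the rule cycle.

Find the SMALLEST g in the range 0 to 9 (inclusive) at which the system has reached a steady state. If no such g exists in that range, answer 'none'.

Answer: none

Derivation:
Gen 0: 11001010010
Gen 1 (rule 22): 00111011111
Gen 2 (rule 150): 01010001110
Gen 3 (rule 62): 11111011001
Gen 4 (rule 22): 00000000111
Gen 5 (rule 150): 00000001010
Gen 6 (rule 62): 00000011111
Gen 7 (rule 22): 00000100000
Gen 8 (rule 150): 00001110000
Gen 9 (rule 62): 00011001000
Gen 10 (rule 22): 00100111100
Gen 11 (rule 150): 01111011010
Gen 12 (rule 62): 11000110111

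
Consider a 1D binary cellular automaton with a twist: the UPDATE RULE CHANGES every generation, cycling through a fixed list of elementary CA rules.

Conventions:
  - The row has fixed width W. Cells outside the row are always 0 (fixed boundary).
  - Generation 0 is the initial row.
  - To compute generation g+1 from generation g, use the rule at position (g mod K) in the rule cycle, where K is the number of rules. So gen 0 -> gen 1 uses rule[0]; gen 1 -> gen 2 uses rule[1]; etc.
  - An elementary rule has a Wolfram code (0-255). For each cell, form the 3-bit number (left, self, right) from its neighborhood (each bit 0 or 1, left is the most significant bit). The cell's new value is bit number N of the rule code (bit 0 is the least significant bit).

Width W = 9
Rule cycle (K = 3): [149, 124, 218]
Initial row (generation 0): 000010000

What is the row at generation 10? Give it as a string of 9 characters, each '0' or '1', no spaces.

Answer: 110011011

Derivation:
Gen 0: 000010000
Gen 1 (rule 149): 111011111
Gen 2 (rule 124): 101110001
Gen 3 (rule 218): 001111010
Gen 4 (rule 149): 100110011
Gen 5 (rule 124): 110111011
Gen 6 (rule 218): 110111011
Gen 7 (rule 149): 000010000
Gen 8 (rule 124): 000011000
Gen 9 (rule 218): 000111100
Gen 10 (rule 149): 110011011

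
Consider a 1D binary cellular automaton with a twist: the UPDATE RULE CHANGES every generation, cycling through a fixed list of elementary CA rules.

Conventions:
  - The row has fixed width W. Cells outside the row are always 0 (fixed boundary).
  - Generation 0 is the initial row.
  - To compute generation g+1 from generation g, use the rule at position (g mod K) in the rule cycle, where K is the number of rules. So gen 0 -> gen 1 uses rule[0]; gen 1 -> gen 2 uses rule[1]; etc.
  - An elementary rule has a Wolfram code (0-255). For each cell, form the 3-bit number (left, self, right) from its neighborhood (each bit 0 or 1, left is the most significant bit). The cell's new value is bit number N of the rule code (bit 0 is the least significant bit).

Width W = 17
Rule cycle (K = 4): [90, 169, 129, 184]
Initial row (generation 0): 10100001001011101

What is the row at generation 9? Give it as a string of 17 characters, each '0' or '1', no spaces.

Answer: 00001000100001010

Derivation:
Gen 0: 10100001001011101
Gen 1 (rule 90): 00010010110010100
Gen 2 (rule 169): 11000001100001001
Gen 3 (rule 129): 00011100001100000
Gen 4 (rule 184): 00011010001010000
Gen 5 (rule 90): 00111001010001000
Gen 6 (rule 169): 10110000100100011
Gen 7 (rule 129): 00000110000001000
Gen 8 (rule 184): 00000101000000100
Gen 9 (rule 90): 00001000100001010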